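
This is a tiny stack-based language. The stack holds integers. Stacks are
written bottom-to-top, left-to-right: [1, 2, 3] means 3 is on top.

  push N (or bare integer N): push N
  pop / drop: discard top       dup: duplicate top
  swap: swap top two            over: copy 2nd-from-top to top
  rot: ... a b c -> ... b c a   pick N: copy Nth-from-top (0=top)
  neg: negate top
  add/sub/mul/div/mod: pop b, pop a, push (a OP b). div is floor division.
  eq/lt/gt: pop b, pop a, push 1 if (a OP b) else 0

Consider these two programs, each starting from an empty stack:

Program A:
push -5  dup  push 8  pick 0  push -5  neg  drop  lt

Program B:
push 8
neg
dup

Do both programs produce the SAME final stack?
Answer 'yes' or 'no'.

Answer: no

Derivation:
Program A trace:
  After 'push -5': [-5]
  After 'dup': [-5, -5]
  After 'push 8': [-5, -5, 8]
  After 'pick 0': [-5, -5, 8, 8]
  After 'push -5': [-5, -5, 8, 8, -5]
  After 'neg': [-5, -5, 8, 8, 5]
  After 'drop': [-5, -5, 8, 8]
  After 'lt': [-5, -5, 0]
Program A final stack: [-5, -5, 0]

Program B trace:
  After 'push 8': [8]
  After 'neg': [-8]
  After 'dup': [-8, -8]
Program B final stack: [-8, -8]
Same: no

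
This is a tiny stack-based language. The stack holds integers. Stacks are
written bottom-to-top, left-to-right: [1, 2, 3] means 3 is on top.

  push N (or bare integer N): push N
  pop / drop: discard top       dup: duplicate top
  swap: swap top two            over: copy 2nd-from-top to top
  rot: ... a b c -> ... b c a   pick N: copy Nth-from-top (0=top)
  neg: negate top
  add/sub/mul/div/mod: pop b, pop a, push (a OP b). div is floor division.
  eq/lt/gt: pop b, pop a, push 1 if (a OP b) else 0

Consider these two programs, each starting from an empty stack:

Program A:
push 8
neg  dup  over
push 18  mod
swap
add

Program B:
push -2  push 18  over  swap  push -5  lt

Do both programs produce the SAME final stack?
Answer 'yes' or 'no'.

Answer: no

Derivation:
Program A trace:
  After 'push 8': [8]
  After 'neg': [-8]
  After 'dup': [-8, -8]
  After 'over': [-8, -8, -8]
  After 'push 18': [-8, -8, -8, 18]
  After 'mod': [-8, -8, 10]
  After 'swap': [-8, 10, -8]
  After 'add': [-8, 2]
Program A final stack: [-8, 2]

Program B trace:
  After 'push -2': [-2]
  After 'push 18': [-2, 18]
  After 'over': [-2, 18, -2]
  After 'swap': [-2, -2, 18]
  After 'push -5': [-2, -2, 18, -5]
  After 'lt': [-2, -2, 0]
Program B final stack: [-2, -2, 0]
Same: no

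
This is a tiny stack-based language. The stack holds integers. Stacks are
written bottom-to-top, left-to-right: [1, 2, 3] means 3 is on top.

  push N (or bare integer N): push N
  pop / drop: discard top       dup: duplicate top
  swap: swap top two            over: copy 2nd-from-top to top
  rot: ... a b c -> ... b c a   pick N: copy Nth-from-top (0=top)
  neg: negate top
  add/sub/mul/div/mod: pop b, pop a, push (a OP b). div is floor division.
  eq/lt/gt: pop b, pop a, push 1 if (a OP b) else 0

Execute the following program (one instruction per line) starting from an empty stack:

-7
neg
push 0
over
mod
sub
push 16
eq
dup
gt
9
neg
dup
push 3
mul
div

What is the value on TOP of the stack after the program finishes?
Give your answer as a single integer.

After 'push -7': [-7]
After 'neg': [7]
After 'push 0': [7, 0]
After 'over': [7, 0, 7]
After 'mod': [7, 0]
After 'sub': [7]
After 'push 16': [7, 16]
After 'eq': [0]
After 'dup': [0, 0]
After 'gt': [0]
After 'push 9': [0, 9]
After 'neg': [0, -9]
After 'dup': [0, -9, -9]
After 'push 3': [0, -9, -9, 3]
After 'mul': [0, -9, -27]
After 'div': [0, 0]

Answer: 0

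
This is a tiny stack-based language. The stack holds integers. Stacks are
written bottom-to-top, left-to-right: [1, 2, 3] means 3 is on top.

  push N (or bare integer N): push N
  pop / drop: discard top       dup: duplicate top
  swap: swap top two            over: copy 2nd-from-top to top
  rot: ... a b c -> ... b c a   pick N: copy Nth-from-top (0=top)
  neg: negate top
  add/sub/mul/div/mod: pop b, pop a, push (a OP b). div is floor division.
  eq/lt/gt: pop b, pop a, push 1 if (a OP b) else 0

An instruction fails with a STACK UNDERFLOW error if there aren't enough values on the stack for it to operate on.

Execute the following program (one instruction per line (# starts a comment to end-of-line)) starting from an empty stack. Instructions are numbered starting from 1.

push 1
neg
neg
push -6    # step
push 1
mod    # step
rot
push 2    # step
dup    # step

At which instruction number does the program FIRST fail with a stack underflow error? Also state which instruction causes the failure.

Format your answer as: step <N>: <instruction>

Answer: step 7: rot

Derivation:
Step 1 ('push 1'): stack = [1], depth = 1
Step 2 ('neg'): stack = [-1], depth = 1
Step 3 ('neg'): stack = [1], depth = 1
Step 4 ('push -6'): stack = [1, -6], depth = 2
Step 5 ('push 1'): stack = [1, -6, 1], depth = 3
Step 6 ('mod'): stack = [1, 0], depth = 2
Step 7 ('rot'): needs 3 value(s) but depth is 2 — STACK UNDERFLOW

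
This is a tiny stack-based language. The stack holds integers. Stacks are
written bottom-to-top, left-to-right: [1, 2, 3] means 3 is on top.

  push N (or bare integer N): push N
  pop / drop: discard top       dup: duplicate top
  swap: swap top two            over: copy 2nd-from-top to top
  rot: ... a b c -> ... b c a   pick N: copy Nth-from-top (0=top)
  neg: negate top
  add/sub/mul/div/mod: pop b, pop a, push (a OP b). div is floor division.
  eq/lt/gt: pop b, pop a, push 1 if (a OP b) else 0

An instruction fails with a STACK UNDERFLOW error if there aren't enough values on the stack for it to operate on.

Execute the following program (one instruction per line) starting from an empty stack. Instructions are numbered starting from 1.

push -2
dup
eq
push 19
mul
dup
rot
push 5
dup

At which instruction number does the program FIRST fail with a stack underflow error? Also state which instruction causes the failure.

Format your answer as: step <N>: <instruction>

Step 1 ('push -2'): stack = [-2], depth = 1
Step 2 ('dup'): stack = [-2, -2], depth = 2
Step 3 ('eq'): stack = [1], depth = 1
Step 4 ('push 19'): stack = [1, 19], depth = 2
Step 5 ('mul'): stack = [19], depth = 1
Step 6 ('dup'): stack = [19, 19], depth = 2
Step 7 ('rot'): needs 3 value(s) but depth is 2 — STACK UNDERFLOW

Answer: step 7: rot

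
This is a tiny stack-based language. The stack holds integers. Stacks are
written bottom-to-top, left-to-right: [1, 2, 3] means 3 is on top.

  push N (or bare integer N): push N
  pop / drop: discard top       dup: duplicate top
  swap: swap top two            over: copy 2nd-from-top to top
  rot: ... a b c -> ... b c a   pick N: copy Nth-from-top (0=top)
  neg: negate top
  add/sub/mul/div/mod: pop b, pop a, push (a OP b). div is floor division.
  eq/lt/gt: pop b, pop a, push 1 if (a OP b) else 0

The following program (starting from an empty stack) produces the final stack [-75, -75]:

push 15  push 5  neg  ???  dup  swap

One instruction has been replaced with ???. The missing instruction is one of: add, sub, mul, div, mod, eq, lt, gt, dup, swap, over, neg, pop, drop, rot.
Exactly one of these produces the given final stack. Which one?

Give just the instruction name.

Stack before ???: [15, -5]
Stack after ???:  [-75]
The instruction that transforms [15, -5] -> [-75] is: mul

Answer: mul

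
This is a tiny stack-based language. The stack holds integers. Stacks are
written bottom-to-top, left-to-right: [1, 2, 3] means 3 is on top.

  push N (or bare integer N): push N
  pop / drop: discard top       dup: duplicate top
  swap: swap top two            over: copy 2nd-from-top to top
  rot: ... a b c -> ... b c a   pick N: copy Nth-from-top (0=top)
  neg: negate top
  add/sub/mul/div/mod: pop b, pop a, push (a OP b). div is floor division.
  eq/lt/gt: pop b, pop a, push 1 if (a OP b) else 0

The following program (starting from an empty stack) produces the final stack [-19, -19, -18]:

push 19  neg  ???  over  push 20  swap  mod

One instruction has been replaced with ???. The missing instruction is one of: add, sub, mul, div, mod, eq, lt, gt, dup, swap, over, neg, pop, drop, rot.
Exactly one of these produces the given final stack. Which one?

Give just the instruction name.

Answer: dup

Derivation:
Stack before ???: [-19]
Stack after ???:  [-19, -19]
The instruction that transforms [-19] -> [-19, -19] is: dup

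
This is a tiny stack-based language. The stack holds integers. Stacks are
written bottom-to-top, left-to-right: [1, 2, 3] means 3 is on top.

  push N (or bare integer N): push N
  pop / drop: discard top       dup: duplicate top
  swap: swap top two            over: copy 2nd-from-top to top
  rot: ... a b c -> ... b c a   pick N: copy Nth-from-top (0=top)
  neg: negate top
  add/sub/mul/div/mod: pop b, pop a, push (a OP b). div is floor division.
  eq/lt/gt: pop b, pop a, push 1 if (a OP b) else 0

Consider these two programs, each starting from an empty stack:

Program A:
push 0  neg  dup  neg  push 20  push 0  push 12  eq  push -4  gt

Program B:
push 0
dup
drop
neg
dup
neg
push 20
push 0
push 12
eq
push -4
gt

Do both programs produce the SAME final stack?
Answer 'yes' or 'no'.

Answer: yes

Derivation:
Program A trace:
  After 'push 0': [0]
  After 'neg': [0]
  After 'dup': [0, 0]
  After 'neg': [0, 0]
  After 'push 20': [0, 0, 20]
  After 'push 0': [0, 0, 20, 0]
  After 'push 12': [0, 0, 20, 0, 12]
  After 'eq': [0, 0, 20, 0]
  After 'push -4': [0, 0, 20, 0, -4]
  After 'gt': [0, 0, 20, 1]
Program A final stack: [0, 0, 20, 1]

Program B trace:
  After 'push 0': [0]
  After 'dup': [0, 0]
  After 'drop': [0]
  After 'neg': [0]
  After 'dup': [0, 0]
  After 'neg': [0, 0]
  After 'push 20': [0, 0, 20]
  After 'push 0': [0, 0, 20, 0]
  After 'push 12': [0, 0, 20, 0, 12]
  After 'eq': [0, 0, 20, 0]
  After 'push -4': [0, 0, 20, 0, -4]
  After 'gt': [0, 0, 20, 1]
Program B final stack: [0, 0, 20, 1]
Same: yes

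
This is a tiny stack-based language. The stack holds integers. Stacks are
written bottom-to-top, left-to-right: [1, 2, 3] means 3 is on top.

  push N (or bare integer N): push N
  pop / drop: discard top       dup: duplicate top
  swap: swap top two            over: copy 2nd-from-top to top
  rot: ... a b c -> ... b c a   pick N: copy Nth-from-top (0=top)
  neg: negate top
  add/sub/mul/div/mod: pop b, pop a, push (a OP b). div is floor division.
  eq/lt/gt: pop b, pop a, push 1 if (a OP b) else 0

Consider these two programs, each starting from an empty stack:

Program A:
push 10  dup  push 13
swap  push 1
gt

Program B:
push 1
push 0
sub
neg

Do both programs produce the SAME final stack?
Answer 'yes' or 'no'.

Answer: no

Derivation:
Program A trace:
  After 'push 10': [10]
  After 'dup': [10, 10]
  After 'push 13': [10, 10, 13]
  After 'swap': [10, 13, 10]
  After 'push 1': [10, 13, 10, 1]
  After 'gt': [10, 13, 1]
Program A final stack: [10, 13, 1]

Program B trace:
  After 'push 1': [1]
  After 'push 0': [1, 0]
  After 'sub': [1]
  After 'neg': [-1]
Program B final stack: [-1]
Same: no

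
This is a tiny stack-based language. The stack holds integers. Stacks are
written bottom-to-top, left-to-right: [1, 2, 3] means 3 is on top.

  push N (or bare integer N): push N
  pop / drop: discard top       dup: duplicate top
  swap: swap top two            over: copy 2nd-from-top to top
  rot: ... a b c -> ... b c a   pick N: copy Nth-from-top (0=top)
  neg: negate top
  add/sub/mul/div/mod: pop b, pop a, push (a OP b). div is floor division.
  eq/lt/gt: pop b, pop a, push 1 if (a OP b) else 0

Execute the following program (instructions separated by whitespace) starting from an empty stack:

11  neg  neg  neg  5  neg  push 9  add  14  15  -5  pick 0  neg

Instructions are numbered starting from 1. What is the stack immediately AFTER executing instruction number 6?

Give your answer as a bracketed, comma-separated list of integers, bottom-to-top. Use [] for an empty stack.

Step 1 ('11'): [11]
Step 2 ('neg'): [-11]
Step 3 ('neg'): [11]
Step 4 ('neg'): [-11]
Step 5 ('5'): [-11, 5]
Step 6 ('neg'): [-11, -5]

Answer: [-11, -5]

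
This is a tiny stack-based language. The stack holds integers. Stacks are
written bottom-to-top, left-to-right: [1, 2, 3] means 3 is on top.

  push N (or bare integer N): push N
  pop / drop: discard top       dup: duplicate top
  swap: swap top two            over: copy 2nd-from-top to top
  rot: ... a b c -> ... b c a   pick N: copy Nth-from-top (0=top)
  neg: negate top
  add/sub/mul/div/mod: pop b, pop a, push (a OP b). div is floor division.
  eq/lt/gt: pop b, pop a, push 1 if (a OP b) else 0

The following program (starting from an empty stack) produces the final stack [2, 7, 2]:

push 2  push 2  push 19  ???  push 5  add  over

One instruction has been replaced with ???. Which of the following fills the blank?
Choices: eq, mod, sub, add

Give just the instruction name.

Answer: mod

Derivation:
Stack before ???: [2, 2, 19]
Stack after ???:  [2, 2]
Checking each choice:
  eq: produces [2, 5, 2]
  mod: MATCH
  sub: produces [2, -12, 2]
  add: produces [2, 26, 2]


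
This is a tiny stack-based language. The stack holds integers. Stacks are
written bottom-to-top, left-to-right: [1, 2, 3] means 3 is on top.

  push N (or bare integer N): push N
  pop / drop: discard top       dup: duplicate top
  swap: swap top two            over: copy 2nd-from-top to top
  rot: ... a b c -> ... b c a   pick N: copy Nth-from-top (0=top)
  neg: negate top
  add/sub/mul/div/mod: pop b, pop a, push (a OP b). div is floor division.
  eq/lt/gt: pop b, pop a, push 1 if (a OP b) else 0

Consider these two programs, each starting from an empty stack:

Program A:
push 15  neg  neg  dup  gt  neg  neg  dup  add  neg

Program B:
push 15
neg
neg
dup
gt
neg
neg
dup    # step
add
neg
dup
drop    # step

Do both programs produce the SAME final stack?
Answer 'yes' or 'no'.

Program A trace:
  After 'push 15': [15]
  After 'neg': [-15]
  After 'neg': [15]
  After 'dup': [15, 15]
  After 'gt': [0]
  After 'neg': [0]
  After 'neg': [0]
  After 'dup': [0, 0]
  After 'add': [0]
  After 'neg': [0]
Program A final stack: [0]

Program B trace:
  After 'push 15': [15]
  After 'neg': [-15]
  After 'neg': [15]
  After 'dup': [15, 15]
  After 'gt': [0]
  After 'neg': [0]
  After 'neg': [0]
  After 'dup': [0, 0]
  After 'add': [0]
  After 'neg': [0]
  After 'dup': [0, 0]
  After 'drop': [0]
Program B final stack: [0]
Same: yes

Answer: yes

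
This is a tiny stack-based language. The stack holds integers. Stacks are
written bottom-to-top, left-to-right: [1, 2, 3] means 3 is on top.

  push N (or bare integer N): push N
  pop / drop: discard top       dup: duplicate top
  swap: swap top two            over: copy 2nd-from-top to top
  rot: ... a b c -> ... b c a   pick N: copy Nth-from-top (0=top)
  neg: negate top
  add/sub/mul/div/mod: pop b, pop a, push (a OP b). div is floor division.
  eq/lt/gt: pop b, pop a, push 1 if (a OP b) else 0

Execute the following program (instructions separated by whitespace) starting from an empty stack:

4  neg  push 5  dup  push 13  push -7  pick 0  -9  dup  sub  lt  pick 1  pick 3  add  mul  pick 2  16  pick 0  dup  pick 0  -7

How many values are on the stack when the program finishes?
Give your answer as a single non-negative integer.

After 'push 4': stack = [4] (depth 1)
After 'neg': stack = [-4] (depth 1)
After 'push 5': stack = [-4, 5] (depth 2)
After 'dup': stack = [-4, 5, 5] (depth 3)
After 'push 13': stack = [-4, 5, 5, 13] (depth 4)
After 'push -7': stack = [-4, 5, 5, 13, -7] (depth 5)
After 'pick 0': stack = [-4, 5, 5, 13, -7, -7] (depth 6)
After 'push -9': stack = [-4, 5, 5, 13, -7, -7, -9] (depth 7)
After 'dup': stack = [-4, 5, 5, 13, -7, -7, -9, -9] (depth 8)
After 'sub': stack = [-4, 5, 5, 13, -7, -7, 0] (depth 7)
  ...
After 'pick 1': stack = [-4, 5, 5, 13, -7, 1, -7] (depth 7)
After 'pick 3': stack = [-4, 5, 5, 13, -7, 1, -7, 13] (depth 8)
After 'add': stack = [-4, 5, 5, 13, -7, 1, 6] (depth 7)
After 'mul': stack = [-4, 5, 5, 13, -7, 6] (depth 6)
After 'pick 2': stack = [-4, 5, 5, 13, -7, 6, 13] (depth 7)
After 'push 16': stack = [-4, 5, 5, 13, -7, 6, 13, 16] (depth 8)
After 'pick 0': stack = [-4, 5, 5, 13, -7, 6, 13, 16, 16] (depth 9)
After 'dup': stack = [-4, 5, 5, 13, -7, 6, 13, 16, 16, 16] (depth 10)
After 'pick 0': stack = [-4, 5, 5, 13, -7, 6, 13, 16, 16, 16, 16] (depth 11)
After 'push -7': stack = [-4, 5, 5, 13, -7, 6, 13, 16, 16, 16, 16, -7] (depth 12)

Answer: 12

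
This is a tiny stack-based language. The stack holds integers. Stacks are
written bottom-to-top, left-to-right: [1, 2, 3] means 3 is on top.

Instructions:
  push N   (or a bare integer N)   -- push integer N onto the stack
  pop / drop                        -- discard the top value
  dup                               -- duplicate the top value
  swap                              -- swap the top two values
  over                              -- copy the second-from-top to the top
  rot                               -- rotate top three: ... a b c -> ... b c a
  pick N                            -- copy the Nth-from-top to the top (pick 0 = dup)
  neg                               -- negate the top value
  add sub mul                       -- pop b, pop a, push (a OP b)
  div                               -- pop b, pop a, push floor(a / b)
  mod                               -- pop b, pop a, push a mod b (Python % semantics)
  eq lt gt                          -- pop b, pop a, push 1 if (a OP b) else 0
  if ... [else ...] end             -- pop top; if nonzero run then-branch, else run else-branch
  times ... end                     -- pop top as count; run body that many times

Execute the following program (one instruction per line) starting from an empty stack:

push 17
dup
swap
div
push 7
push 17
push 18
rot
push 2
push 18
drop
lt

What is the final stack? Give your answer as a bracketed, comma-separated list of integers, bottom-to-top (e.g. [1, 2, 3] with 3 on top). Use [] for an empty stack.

After 'push 17': [17]
After 'dup': [17, 17]
After 'swap': [17, 17]
After 'div': [1]
After 'push 7': [1, 7]
After 'push 17': [1, 7, 17]
After 'push 18': [1, 7, 17, 18]
After 'rot': [1, 17, 18, 7]
After 'push 2': [1, 17, 18, 7, 2]
After 'push 18': [1, 17, 18, 7, 2, 18]
After 'drop': [1, 17, 18, 7, 2]
After 'lt': [1, 17, 18, 0]

Answer: [1, 17, 18, 0]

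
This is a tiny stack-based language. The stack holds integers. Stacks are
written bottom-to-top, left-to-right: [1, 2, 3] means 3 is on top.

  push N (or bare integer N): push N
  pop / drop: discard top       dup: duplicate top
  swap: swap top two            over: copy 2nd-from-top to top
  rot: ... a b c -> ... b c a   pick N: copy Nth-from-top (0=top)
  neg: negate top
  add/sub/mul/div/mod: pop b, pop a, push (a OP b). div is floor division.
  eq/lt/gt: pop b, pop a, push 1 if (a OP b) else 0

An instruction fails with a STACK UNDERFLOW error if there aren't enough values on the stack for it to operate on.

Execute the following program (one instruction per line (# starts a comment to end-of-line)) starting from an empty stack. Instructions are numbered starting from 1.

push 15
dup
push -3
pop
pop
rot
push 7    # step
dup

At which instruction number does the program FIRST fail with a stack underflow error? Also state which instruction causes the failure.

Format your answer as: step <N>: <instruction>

Step 1 ('push 15'): stack = [15], depth = 1
Step 2 ('dup'): stack = [15, 15], depth = 2
Step 3 ('push -3'): stack = [15, 15, -3], depth = 3
Step 4 ('pop'): stack = [15, 15], depth = 2
Step 5 ('pop'): stack = [15], depth = 1
Step 6 ('rot'): needs 3 value(s) but depth is 1 — STACK UNDERFLOW

Answer: step 6: rot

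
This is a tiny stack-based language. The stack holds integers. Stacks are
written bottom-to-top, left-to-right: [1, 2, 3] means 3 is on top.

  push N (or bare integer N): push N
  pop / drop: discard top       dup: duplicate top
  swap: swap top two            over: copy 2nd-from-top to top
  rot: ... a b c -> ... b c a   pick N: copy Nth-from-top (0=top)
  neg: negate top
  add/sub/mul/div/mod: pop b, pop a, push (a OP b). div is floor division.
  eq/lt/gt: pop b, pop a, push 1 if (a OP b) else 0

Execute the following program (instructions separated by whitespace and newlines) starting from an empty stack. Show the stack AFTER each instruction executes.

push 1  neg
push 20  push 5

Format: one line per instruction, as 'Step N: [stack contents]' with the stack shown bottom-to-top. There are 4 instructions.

Step 1: [1]
Step 2: [-1]
Step 3: [-1, 20]
Step 4: [-1, 20, 5]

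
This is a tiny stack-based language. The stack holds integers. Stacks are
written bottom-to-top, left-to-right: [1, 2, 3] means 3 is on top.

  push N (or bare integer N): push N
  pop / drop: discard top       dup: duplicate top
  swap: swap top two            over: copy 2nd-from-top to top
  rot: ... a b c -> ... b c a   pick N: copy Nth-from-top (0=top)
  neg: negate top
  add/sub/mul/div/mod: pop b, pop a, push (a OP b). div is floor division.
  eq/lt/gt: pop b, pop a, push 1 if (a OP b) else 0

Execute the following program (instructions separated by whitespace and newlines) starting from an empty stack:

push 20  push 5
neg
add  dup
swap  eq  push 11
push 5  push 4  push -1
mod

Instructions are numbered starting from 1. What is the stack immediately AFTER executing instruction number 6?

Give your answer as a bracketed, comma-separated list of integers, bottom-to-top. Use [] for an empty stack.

Step 1 ('push 20'): [20]
Step 2 ('push 5'): [20, 5]
Step 3 ('neg'): [20, -5]
Step 4 ('add'): [15]
Step 5 ('dup'): [15, 15]
Step 6 ('swap'): [15, 15]

Answer: [15, 15]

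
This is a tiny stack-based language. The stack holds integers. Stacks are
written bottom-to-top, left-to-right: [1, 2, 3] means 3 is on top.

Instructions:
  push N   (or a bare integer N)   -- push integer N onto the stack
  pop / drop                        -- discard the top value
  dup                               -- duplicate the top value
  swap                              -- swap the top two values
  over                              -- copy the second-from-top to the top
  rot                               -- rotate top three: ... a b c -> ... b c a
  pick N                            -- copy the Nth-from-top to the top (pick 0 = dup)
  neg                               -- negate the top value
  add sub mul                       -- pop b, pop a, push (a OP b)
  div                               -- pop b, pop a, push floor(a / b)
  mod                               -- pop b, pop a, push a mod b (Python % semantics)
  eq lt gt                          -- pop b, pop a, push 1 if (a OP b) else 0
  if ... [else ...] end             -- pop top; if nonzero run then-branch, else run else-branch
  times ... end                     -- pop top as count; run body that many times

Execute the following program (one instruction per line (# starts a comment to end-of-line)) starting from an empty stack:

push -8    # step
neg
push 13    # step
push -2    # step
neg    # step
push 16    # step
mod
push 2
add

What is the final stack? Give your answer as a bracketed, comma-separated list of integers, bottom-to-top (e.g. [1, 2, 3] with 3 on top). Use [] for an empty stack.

Answer: [8, 13, 4]

Derivation:
After 'push -8': [-8]
After 'neg': [8]
After 'push 13': [8, 13]
After 'push -2': [8, 13, -2]
After 'neg': [8, 13, 2]
After 'push 16': [8, 13, 2, 16]
After 'mod': [8, 13, 2]
After 'push 2': [8, 13, 2, 2]
After 'add': [8, 13, 4]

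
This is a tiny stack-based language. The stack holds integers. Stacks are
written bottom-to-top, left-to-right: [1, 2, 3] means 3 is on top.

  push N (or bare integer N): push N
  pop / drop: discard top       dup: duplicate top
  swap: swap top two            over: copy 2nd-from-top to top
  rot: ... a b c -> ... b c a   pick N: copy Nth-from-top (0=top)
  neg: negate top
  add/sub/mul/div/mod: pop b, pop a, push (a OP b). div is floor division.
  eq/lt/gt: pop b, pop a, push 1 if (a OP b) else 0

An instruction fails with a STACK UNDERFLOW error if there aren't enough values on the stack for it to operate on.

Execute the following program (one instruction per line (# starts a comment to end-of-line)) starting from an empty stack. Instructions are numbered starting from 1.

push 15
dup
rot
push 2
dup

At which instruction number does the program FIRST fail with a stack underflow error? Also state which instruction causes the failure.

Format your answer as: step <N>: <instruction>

Answer: step 3: rot

Derivation:
Step 1 ('push 15'): stack = [15], depth = 1
Step 2 ('dup'): stack = [15, 15], depth = 2
Step 3 ('rot'): needs 3 value(s) but depth is 2 — STACK UNDERFLOW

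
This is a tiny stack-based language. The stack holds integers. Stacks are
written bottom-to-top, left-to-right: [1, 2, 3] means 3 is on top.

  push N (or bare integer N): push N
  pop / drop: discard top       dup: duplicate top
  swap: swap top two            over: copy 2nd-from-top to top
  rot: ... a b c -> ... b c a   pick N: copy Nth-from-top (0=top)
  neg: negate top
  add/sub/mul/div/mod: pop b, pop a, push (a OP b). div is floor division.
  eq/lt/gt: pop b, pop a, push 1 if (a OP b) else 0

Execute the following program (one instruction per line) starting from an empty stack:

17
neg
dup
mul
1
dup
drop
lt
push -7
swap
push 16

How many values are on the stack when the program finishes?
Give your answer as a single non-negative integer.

After 'push 17': stack = [17] (depth 1)
After 'neg': stack = [-17] (depth 1)
After 'dup': stack = [-17, -17] (depth 2)
After 'mul': stack = [289] (depth 1)
After 'push 1': stack = [289, 1] (depth 2)
After 'dup': stack = [289, 1, 1] (depth 3)
After 'drop': stack = [289, 1] (depth 2)
After 'lt': stack = [0] (depth 1)
After 'push -7': stack = [0, -7] (depth 2)
After 'swap': stack = [-7, 0] (depth 2)
After 'push 16': stack = [-7, 0, 16] (depth 3)

Answer: 3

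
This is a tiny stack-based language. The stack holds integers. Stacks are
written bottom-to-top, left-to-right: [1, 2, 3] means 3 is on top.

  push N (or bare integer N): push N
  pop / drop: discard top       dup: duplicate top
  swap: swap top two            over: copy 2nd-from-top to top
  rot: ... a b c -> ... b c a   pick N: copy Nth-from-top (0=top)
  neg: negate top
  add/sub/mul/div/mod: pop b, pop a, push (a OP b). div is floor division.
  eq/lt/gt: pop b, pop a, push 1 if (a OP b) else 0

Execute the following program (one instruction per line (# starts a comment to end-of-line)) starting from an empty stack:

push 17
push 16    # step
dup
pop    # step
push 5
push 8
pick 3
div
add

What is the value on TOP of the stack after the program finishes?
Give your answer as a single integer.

After 'push 17': [17]
After 'push 16': [17, 16]
After 'dup': [17, 16, 16]
After 'pop': [17, 16]
After 'push 5': [17, 16, 5]
After 'push 8': [17, 16, 5, 8]
After 'pick 3': [17, 16, 5, 8, 17]
After 'div': [17, 16, 5, 0]
After 'add': [17, 16, 5]

Answer: 5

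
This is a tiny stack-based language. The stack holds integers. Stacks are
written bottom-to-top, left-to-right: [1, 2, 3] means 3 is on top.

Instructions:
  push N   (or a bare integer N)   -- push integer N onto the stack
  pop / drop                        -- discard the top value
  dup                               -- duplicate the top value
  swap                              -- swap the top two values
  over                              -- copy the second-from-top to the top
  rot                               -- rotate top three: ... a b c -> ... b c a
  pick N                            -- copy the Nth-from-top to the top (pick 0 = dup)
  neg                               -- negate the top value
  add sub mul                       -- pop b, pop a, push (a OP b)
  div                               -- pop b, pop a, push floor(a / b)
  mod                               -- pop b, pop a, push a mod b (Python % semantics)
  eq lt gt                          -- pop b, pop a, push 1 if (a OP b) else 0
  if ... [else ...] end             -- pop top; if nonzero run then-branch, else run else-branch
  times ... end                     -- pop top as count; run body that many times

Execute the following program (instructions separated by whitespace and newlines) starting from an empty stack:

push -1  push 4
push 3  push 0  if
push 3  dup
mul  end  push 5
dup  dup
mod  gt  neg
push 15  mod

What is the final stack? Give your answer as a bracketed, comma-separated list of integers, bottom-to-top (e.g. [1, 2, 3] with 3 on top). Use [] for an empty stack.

Answer: [-1, 4, 3, 14]

Derivation:
After 'push -1': [-1]
After 'push 4': [-1, 4]
After 'push 3': [-1, 4, 3]
After 'push 0': [-1, 4, 3, 0]
After 'if': [-1, 4, 3]
After 'push 5': [-1, 4, 3, 5]
After 'dup': [-1, 4, 3, 5, 5]
After 'dup': [-1, 4, 3, 5, 5, 5]
After 'mod': [-1, 4, 3, 5, 0]
After 'gt': [-1, 4, 3, 1]
After 'neg': [-1, 4, 3, -1]
After 'push 15': [-1, 4, 3, -1, 15]
After 'mod': [-1, 4, 3, 14]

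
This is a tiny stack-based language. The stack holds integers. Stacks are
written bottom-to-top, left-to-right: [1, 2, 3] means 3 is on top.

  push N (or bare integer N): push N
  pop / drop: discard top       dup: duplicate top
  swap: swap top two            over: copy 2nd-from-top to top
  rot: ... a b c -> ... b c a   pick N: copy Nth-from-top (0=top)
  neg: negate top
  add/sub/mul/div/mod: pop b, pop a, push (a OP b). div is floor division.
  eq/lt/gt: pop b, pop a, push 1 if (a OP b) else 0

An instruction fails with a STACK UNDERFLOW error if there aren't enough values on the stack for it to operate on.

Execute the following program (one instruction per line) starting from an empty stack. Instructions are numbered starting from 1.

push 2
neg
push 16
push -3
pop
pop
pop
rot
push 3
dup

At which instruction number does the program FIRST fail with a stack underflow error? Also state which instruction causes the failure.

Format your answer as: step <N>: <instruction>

Step 1 ('push 2'): stack = [2], depth = 1
Step 2 ('neg'): stack = [-2], depth = 1
Step 3 ('push 16'): stack = [-2, 16], depth = 2
Step 4 ('push -3'): stack = [-2, 16, -3], depth = 3
Step 5 ('pop'): stack = [-2, 16], depth = 2
Step 6 ('pop'): stack = [-2], depth = 1
Step 7 ('pop'): stack = [], depth = 0
Step 8 ('rot'): needs 3 value(s) but depth is 0 — STACK UNDERFLOW

Answer: step 8: rot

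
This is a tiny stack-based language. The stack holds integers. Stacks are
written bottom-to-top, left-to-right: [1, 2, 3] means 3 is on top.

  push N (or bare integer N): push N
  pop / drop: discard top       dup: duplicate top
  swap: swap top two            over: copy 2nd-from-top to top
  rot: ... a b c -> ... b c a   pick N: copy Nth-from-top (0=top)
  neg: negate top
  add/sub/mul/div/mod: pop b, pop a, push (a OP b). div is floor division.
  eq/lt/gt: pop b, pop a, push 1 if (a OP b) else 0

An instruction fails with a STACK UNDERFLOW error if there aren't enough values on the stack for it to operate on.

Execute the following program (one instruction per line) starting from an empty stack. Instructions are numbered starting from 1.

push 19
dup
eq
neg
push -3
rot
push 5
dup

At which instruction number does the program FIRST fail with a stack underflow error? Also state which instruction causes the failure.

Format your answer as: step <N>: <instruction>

Answer: step 6: rot

Derivation:
Step 1 ('push 19'): stack = [19], depth = 1
Step 2 ('dup'): stack = [19, 19], depth = 2
Step 3 ('eq'): stack = [1], depth = 1
Step 4 ('neg'): stack = [-1], depth = 1
Step 5 ('push -3'): stack = [-1, -3], depth = 2
Step 6 ('rot'): needs 3 value(s) but depth is 2 — STACK UNDERFLOW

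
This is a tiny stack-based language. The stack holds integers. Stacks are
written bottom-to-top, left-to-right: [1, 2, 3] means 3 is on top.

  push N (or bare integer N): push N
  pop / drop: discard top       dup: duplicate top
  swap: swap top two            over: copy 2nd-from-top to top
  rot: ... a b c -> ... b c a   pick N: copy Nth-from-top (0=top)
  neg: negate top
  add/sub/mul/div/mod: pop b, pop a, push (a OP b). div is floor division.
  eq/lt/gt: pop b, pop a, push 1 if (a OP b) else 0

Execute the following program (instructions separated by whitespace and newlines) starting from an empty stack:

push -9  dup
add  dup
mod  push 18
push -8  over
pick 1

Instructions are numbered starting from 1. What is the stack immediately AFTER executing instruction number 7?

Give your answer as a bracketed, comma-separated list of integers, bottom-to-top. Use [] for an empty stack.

Step 1 ('push -9'): [-9]
Step 2 ('dup'): [-9, -9]
Step 3 ('add'): [-18]
Step 4 ('dup'): [-18, -18]
Step 5 ('mod'): [0]
Step 6 ('push 18'): [0, 18]
Step 7 ('push -8'): [0, 18, -8]

Answer: [0, 18, -8]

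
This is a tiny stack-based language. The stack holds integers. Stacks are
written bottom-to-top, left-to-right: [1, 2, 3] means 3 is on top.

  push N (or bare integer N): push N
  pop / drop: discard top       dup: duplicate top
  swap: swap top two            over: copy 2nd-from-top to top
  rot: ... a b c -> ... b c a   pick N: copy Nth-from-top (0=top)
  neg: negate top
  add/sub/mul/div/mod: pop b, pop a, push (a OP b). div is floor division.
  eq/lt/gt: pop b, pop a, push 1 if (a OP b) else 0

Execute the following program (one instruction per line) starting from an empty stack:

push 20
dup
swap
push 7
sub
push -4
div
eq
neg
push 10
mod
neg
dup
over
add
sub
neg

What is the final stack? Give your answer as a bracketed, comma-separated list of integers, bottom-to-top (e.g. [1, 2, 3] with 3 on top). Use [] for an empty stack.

After 'push 20': [20]
After 'dup': [20, 20]
After 'swap': [20, 20]
After 'push 7': [20, 20, 7]
After 'sub': [20, 13]
After 'push -4': [20, 13, -4]
After 'div': [20, -4]
After 'eq': [0]
After 'neg': [0]
After 'push 10': [0, 10]
After 'mod': [0]
After 'neg': [0]
After 'dup': [0, 0]
After 'over': [0, 0, 0]
After 'add': [0, 0]
After 'sub': [0]
After 'neg': [0]

Answer: [0]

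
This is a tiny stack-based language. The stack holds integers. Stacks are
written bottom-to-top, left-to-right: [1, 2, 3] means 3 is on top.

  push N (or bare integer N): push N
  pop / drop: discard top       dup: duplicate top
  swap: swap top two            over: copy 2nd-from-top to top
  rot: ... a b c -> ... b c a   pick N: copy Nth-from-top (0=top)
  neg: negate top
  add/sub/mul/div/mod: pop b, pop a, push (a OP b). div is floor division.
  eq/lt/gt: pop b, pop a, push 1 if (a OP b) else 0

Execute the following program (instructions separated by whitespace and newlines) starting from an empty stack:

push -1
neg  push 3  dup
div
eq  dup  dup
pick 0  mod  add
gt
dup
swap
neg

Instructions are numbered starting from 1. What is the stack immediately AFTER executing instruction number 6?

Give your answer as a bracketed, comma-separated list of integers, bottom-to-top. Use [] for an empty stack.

Answer: [1]

Derivation:
Step 1 ('push -1'): [-1]
Step 2 ('neg'): [1]
Step 3 ('push 3'): [1, 3]
Step 4 ('dup'): [1, 3, 3]
Step 5 ('div'): [1, 1]
Step 6 ('eq'): [1]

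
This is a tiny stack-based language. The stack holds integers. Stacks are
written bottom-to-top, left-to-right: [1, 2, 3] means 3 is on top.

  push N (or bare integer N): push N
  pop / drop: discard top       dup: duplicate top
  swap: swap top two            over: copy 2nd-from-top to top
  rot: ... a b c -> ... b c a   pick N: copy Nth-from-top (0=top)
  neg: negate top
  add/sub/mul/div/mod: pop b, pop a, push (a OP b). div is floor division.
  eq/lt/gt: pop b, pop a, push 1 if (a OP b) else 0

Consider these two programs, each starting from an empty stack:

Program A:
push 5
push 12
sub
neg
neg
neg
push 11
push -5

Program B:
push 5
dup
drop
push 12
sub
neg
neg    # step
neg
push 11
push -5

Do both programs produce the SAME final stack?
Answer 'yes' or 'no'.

Program A trace:
  After 'push 5': [5]
  After 'push 12': [5, 12]
  After 'sub': [-7]
  After 'neg': [7]
  After 'neg': [-7]
  After 'neg': [7]
  After 'push 11': [7, 11]
  After 'push -5': [7, 11, -5]
Program A final stack: [7, 11, -5]

Program B trace:
  After 'push 5': [5]
  After 'dup': [5, 5]
  After 'drop': [5]
  After 'push 12': [5, 12]
  After 'sub': [-7]
  After 'neg': [7]
  After 'neg': [-7]
  After 'neg': [7]
  After 'push 11': [7, 11]
  After 'push -5': [7, 11, -5]
Program B final stack: [7, 11, -5]
Same: yes

Answer: yes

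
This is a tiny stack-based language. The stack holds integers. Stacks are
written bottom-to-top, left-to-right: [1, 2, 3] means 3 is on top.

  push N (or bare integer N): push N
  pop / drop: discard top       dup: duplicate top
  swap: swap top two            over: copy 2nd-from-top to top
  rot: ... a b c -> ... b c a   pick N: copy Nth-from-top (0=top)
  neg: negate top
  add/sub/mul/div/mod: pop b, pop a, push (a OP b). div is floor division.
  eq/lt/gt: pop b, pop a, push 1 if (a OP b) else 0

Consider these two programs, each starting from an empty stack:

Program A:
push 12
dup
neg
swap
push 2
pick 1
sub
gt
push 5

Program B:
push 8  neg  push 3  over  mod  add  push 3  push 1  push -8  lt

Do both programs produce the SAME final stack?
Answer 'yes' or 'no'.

Answer: no

Derivation:
Program A trace:
  After 'push 12': [12]
  After 'dup': [12, 12]
  After 'neg': [12, -12]
  After 'swap': [-12, 12]
  After 'push 2': [-12, 12, 2]
  After 'pick 1': [-12, 12, 2, 12]
  After 'sub': [-12, 12, -10]
  After 'gt': [-12, 1]
  After 'push 5': [-12, 1, 5]
Program A final stack: [-12, 1, 5]

Program B trace:
  After 'push 8': [8]
  After 'neg': [-8]
  After 'push 3': [-8, 3]
  After 'over': [-8, 3, -8]
  After 'mod': [-8, -5]
  After 'add': [-13]
  After 'push 3': [-13, 3]
  After 'push 1': [-13, 3, 1]
  After 'push -8': [-13, 3, 1, -8]
  After 'lt': [-13, 3, 0]
Program B final stack: [-13, 3, 0]
Same: no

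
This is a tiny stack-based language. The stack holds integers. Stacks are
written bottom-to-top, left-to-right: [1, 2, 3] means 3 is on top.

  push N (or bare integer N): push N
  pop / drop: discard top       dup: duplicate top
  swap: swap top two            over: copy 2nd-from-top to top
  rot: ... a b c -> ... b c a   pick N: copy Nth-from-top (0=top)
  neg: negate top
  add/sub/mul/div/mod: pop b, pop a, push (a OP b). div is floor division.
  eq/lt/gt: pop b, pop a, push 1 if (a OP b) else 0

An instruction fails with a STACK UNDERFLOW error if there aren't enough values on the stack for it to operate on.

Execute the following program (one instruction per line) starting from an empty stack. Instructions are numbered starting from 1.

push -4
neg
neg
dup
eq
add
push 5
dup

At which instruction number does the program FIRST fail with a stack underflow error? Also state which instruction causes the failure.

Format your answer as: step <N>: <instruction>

Answer: step 6: add

Derivation:
Step 1 ('push -4'): stack = [-4], depth = 1
Step 2 ('neg'): stack = [4], depth = 1
Step 3 ('neg'): stack = [-4], depth = 1
Step 4 ('dup'): stack = [-4, -4], depth = 2
Step 5 ('eq'): stack = [1], depth = 1
Step 6 ('add'): needs 2 value(s) but depth is 1 — STACK UNDERFLOW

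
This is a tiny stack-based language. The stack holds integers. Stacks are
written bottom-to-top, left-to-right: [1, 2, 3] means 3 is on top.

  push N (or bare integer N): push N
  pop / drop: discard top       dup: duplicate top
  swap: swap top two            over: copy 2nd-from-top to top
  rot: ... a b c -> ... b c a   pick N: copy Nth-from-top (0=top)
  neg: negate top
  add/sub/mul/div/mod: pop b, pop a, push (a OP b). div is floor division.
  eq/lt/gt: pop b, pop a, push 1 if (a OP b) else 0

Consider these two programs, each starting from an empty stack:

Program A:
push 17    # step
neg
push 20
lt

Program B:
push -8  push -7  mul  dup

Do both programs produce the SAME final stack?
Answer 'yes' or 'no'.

Program A trace:
  After 'push 17': [17]
  After 'neg': [-17]
  After 'push 20': [-17, 20]
  After 'lt': [1]
Program A final stack: [1]

Program B trace:
  After 'push -8': [-8]
  After 'push -7': [-8, -7]
  After 'mul': [56]
  After 'dup': [56, 56]
Program B final stack: [56, 56]
Same: no

Answer: no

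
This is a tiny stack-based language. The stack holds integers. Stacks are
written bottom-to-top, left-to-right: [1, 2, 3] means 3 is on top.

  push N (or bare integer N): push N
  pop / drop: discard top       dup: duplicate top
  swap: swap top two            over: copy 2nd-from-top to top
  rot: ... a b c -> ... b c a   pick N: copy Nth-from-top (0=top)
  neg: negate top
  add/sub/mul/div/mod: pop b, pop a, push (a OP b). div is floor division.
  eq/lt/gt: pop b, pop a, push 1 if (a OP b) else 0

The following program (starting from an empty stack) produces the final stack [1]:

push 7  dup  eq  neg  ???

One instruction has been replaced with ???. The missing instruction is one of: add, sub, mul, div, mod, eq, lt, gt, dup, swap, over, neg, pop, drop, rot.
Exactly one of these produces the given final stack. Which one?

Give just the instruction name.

Answer: neg

Derivation:
Stack before ???: [-1]
Stack after ???:  [1]
The instruction that transforms [-1] -> [1] is: neg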